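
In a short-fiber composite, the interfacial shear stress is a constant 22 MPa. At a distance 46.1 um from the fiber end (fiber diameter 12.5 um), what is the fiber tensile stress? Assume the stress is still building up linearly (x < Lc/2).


Force balance: sigma_f * (pi*d^2/4) = tau * (pi*d) * x  ->  sigma_f = 4 * tau * x / d
sigma_f = 4 * 22 * 46.1 / 12.5 = 324.5 MPa

324.5 MPa


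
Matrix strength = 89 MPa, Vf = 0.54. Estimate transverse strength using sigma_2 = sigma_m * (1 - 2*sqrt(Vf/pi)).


factor = 1 - 2*sqrt(0.54/pi) = 0.1708
sigma_2 = 89 * 0.1708 = 15.2 MPa

15.2 MPa


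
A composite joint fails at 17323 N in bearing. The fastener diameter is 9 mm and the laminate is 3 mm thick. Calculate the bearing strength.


sigma_br = F/(d*h) = 17323/(9*3) = 641.6 MPa

641.6 MPa


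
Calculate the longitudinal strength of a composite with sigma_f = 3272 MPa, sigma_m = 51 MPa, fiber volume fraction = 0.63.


sigma_1 = sigma_f*Vf + sigma_m*(1-Vf) = 3272*0.63 + 51*0.37 = 2080.2 MPa

2080.2 MPa


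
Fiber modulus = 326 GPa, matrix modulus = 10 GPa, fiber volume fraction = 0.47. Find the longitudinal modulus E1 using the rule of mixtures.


E1 = Ef*Vf + Em*(1-Vf) = 326*0.47 + 10*0.53 = 158.52 GPa

158.52 GPa


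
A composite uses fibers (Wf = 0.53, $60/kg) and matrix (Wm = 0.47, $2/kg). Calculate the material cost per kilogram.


Cost = cost_f*Wf + cost_m*Wm = 60*0.53 + 2*0.47 = $32.74/kg

$32.74/kg


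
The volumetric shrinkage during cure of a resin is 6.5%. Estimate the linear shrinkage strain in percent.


Linear shrinkage ≈ vol_shrink/3 = 6.5/3 = 2.167%

2.167%


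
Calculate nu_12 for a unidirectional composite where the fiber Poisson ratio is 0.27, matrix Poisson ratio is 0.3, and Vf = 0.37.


nu_12 = nu_f*Vf + nu_m*(1-Vf) = 0.27*0.37 + 0.3*0.63 = 0.2889

0.2889


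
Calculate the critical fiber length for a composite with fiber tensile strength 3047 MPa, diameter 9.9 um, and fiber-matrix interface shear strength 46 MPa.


Lc = sigma_f * d / (2 * tau_i) = 3047 * 9.9 / (2 * 46) = 327.9 um

327.9 um


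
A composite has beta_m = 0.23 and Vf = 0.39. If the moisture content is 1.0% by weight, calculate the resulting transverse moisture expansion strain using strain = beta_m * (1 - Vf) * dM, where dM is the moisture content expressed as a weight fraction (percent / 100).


dM = 1.0/100 = 0.01
strain = beta_m * (1-Vf) * dM = 0.23 * 0.61 * 0.01 = 0.001403

0.001403


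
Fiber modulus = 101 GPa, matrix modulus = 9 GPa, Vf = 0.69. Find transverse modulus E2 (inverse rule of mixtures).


1/E2 = Vf/Ef + (1-Vf)/Em = 0.69/101 + 0.31/9
E2 = 24.23 GPa

24.23 GPa


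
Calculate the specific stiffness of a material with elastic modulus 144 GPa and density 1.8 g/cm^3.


Specific stiffness = E/rho = 144/1.8 = 80.0 GPa/(g/cm^3)

80.0 GPa/(g/cm^3)


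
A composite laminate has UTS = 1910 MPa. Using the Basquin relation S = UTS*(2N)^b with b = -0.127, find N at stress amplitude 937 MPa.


N = 0.5 * (S/UTS)^(1/b) = 0.5 * (937/1910)^(1/-0.127) = 136.2555 cycles

136.2555 cycles


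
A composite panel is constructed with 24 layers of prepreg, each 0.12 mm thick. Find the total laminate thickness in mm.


h = n * t_ply = 24 * 0.12 = 2.88 mm

2.88 mm


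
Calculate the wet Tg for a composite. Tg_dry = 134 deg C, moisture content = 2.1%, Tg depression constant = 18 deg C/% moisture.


Tg_wet = Tg_dry - k*moisture = 134 - 18*2.1 = 96.2 deg C

96.2 deg C


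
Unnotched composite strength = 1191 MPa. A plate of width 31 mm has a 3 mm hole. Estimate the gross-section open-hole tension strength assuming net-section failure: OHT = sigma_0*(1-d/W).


OHT = sigma_0*(1-d/W) = 1191*(1-3/31) = 1075.7 MPa

1075.7 MPa


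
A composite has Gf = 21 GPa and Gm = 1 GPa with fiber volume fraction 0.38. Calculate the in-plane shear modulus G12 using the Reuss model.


1/G12 = Vf/Gf + (1-Vf)/Gm = 0.38/21 + 0.62/1
G12 = 1.57 GPa

1.57 GPa


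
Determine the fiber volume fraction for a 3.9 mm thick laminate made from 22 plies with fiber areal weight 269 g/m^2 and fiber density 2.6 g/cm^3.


Vf = n * FAW / (rho_f * h * 1000) = 22 * 269 / (2.6 * 3.9 * 1000) = 0.5836

0.5836


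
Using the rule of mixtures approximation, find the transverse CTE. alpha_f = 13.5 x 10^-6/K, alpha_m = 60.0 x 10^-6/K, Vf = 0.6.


alpha_2 = alpha_f*Vf + alpha_m*(1-Vf) = 13.5*0.6 + 60.0*0.4 = 32.1 x 10^-6/K

32.1 x 10^-6/K


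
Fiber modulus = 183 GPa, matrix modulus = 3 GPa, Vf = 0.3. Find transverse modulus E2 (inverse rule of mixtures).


1/E2 = Vf/Ef + (1-Vf)/Em = 0.3/183 + 0.7/3
E2 = 4.26 GPa

4.26 GPa


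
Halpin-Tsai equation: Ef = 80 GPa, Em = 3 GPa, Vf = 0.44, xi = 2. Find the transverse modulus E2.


eta = (Ef/Em - 1)/(Ef/Em + xi) = (26.6667 - 1)/(26.6667 + 2) = 0.8953
E2 = Em*(1+xi*eta*Vf)/(1-eta*Vf) = 8.85 GPa

8.85 GPa


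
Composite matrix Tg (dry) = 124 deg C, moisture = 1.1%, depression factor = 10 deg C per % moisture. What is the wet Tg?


Tg_wet = Tg_dry - k*moisture = 124 - 10*1.1 = 113.0 deg C

113.0 deg C


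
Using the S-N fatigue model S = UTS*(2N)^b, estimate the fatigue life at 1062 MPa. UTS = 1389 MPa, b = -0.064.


N = 0.5 * (S/UTS)^(1/b) = 0.5 * (1062/1389)^(1/-0.064) = 33.1510 cycles

33.1510 cycles


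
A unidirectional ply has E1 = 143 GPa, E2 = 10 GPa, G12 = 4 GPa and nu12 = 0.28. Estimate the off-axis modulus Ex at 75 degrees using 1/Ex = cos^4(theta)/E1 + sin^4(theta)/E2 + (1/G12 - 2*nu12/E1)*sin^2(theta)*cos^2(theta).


cos^4(75) = 0.004487, sin^4(75) = 0.870513, sin^2(75)*cos^2(75) = 0.0625
1/G12 - 2*nu12/E1 = 1/4 - 2*0.28/143 = 0.246084 GPa^-1
1/Ex = 0.004487/143 + 0.870513/10 + 0.246084*0.0625 = 0.1024629 GPa^-1
Ex = 9.76 GPa

9.76 GPa


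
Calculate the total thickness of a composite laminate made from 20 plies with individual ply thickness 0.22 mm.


h = n * t_ply = 20 * 0.22 = 4.4 mm

4.4 mm


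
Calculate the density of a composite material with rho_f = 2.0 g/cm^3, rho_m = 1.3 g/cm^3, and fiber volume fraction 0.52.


rho_c = rho_f*Vf + rho_m*(1-Vf) = 2.0*0.52 + 1.3*0.48 = 1.664 g/cm^3

1.664 g/cm^3


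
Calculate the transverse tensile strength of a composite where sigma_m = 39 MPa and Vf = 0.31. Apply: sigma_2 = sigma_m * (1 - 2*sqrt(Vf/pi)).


factor = 1 - 2*sqrt(0.31/pi) = 0.3717
sigma_2 = 39 * 0.3717 = 14.5 MPa

14.5 MPa


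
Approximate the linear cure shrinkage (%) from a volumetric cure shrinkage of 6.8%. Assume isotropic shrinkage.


Linear shrinkage ≈ vol_shrink/3 = 6.8/3 = 2.267%

2.267%


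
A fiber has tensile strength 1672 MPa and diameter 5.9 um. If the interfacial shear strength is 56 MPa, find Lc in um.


Lc = sigma_f * d / (2 * tau_i) = 1672 * 5.9 / (2 * 56) = 88.1 um

88.1 um


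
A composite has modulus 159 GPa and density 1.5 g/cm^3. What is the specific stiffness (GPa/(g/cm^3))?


Specific stiffness = E/rho = 159/1.5 = 106.0 GPa/(g/cm^3)

106.0 GPa/(g/cm^3)


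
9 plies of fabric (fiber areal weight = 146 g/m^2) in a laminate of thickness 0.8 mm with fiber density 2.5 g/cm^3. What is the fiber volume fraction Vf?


Vf = n * FAW / (rho_f * h * 1000) = 9 * 146 / (2.5 * 0.8 * 1000) = 0.657

0.657


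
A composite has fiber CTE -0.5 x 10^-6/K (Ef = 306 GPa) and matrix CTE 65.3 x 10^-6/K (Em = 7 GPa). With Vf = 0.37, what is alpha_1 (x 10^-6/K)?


E1 = Ef*Vf + Em*(1-Vf) = 117.63
alpha_1 = (alpha_f*Ef*Vf + alpha_m*Em*(1-Vf))/E1 = 1.97 x 10^-6/K

1.97 x 10^-6/K


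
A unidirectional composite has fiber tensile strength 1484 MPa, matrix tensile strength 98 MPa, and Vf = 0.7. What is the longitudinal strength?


sigma_1 = sigma_f*Vf + sigma_m*(1-Vf) = 1484*0.7 + 98*0.3 = 1068.2 MPa

1068.2 MPa


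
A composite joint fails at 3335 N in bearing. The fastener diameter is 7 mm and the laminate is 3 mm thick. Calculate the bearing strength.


sigma_br = F/(d*h) = 3335/(7*3) = 158.8 MPa

158.8 MPa


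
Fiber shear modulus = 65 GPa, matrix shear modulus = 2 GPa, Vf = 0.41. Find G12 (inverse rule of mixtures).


1/G12 = Vf/Gf + (1-Vf)/Gm = 0.41/65 + 0.59/2
G12 = 3.32 GPa

3.32 GPa


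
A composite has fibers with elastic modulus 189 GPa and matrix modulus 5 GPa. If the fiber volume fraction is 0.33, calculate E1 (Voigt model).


E1 = Ef*Vf + Em*(1-Vf) = 189*0.33 + 5*0.67 = 65.72 GPa

65.72 GPa


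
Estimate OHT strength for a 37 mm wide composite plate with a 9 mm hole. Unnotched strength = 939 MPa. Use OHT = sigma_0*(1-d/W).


OHT = sigma_0*(1-d/W) = 939*(1-9/37) = 710.6 MPa

710.6 MPa


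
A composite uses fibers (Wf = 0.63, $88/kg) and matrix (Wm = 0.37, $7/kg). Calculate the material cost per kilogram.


Cost = cost_f*Wf + cost_m*Wm = 88*0.63 + 7*0.37 = $58.03/kg

$58.03/kg


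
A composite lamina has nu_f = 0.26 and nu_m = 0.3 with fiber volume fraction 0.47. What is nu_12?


nu_12 = nu_f*Vf + nu_m*(1-Vf) = 0.26*0.47 + 0.3*0.53 = 0.2812

0.2812


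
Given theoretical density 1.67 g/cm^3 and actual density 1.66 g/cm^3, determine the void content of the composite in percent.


Void% = (rho_theo - rho_actual)/rho_theo * 100 = (1.67 - 1.66)/1.67 * 100 = 0.6%

0.6%


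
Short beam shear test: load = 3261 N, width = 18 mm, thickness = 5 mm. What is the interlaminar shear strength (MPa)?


ILSS = 3F/(4bh) = 3*3261/(4*18*5) = 27.18 MPa

27.18 MPa


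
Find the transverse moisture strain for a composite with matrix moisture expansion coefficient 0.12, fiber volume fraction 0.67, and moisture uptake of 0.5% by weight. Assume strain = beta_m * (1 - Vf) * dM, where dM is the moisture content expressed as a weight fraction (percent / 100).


dM = 0.5/100 = 0.005
strain = beta_m * (1-Vf) * dM = 0.12 * 0.33 * 0.005 = 0.000198

0.000198


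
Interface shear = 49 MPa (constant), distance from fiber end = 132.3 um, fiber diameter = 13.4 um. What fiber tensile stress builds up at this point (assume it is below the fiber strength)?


Force balance: sigma_f * (pi*d^2/4) = tau * (pi*d) * x  ->  sigma_f = 4 * tau * x / d
sigma_f = 4 * 49 * 132.3 / 13.4 = 1935.1 MPa

1935.1 MPa


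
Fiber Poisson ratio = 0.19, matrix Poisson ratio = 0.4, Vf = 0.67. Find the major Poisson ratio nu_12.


nu_12 = nu_f*Vf + nu_m*(1-Vf) = 0.19*0.67 + 0.4*0.33 = 0.2593

0.2593


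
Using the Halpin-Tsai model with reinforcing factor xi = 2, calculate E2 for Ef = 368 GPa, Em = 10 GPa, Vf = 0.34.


eta = (Ef/Em - 1)/(Ef/Em + xi) = (36.8 - 1)/(36.8 + 2) = 0.9227
E2 = Em*(1+xi*eta*Vf)/(1-eta*Vf) = 23.71 GPa

23.71 GPa


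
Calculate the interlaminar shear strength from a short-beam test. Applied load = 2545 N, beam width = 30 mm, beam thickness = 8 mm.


ILSS = 3F/(4bh) = 3*2545/(4*30*8) = 7.95 MPa

7.95 MPa


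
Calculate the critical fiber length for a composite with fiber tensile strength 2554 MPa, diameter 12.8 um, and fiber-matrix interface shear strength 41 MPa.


Lc = sigma_f * d / (2 * tau_i) = 2554 * 12.8 / (2 * 41) = 398.7 um

398.7 um


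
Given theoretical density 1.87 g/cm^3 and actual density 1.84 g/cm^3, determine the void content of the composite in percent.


Void% = (rho_theo - rho_actual)/rho_theo * 100 = (1.87 - 1.84)/1.87 * 100 = 1.6%

1.6%


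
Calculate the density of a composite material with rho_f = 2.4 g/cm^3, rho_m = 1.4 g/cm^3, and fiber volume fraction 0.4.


rho_c = rho_f*Vf + rho_m*(1-Vf) = 2.4*0.4 + 1.4*0.6 = 1.8 g/cm^3

1.8 g/cm^3


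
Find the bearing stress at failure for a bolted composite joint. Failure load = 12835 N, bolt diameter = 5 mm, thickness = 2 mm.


sigma_br = F/(d*h) = 12835/(5*2) = 1283.5 MPa

1283.5 MPa


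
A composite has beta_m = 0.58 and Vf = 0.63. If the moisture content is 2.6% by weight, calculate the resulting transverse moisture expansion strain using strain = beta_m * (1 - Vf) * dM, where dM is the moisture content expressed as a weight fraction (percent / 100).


dM = 2.6/100 = 0.026
strain = beta_m * (1-Vf) * dM = 0.58 * 0.37 * 0.026 = 0.0055796

0.0055796


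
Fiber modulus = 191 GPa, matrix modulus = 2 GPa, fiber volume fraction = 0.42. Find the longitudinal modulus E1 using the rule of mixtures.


E1 = Ef*Vf + Em*(1-Vf) = 191*0.42 + 2*0.58 = 81.38 GPa

81.38 GPa


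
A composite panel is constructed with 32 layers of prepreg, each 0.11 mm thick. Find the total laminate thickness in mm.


h = n * t_ply = 32 * 0.11 = 3.52 mm

3.52 mm


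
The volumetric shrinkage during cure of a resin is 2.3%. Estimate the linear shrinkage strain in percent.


Linear shrinkage ≈ vol_shrink/3 = 2.3/3 = 0.767%

0.767%


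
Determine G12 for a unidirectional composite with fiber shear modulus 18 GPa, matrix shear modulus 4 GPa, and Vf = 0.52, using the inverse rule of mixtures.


1/G12 = Vf/Gf + (1-Vf)/Gm = 0.52/18 + 0.48/4
G12 = 6.72 GPa

6.72 GPa


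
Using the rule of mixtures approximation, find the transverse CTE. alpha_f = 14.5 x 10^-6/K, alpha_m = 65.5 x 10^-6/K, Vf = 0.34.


alpha_2 = alpha_f*Vf + alpha_m*(1-Vf) = 14.5*0.34 + 65.5*0.66 = 48.2 x 10^-6/K

48.2 x 10^-6/K


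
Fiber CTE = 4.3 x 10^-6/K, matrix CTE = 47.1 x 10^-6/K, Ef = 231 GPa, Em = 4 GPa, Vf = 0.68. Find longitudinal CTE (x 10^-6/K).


E1 = Ef*Vf + Em*(1-Vf) = 158.36
alpha_1 = (alpha_f*Ef*Vf + alpha_m*Em*(1-Vf))/E1 = 4.65 x 10^-6/K

4.65 x 10^-6/K


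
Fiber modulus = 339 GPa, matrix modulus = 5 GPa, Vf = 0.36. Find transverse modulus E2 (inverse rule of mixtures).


1/E2 = Vf/Ef + (1-Vf)/Em = 0.36/339 + 0.64/5
E2 = 7.75 GPa

7.75 GPa


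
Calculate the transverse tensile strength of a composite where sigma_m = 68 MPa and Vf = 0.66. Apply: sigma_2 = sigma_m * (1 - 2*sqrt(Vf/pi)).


factor = 1 - 2*sqrt(0.66/pi) = 0.0833
sigma_2 = 68 * 0.0833 = 5.66 MPa

5.66 MPa


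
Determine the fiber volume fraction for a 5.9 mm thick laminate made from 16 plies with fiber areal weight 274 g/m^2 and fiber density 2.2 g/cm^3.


Vf = n * FAW / (rho_f * h * 1000) = 16 * 274 / (2.2 * 5.9 * 1000) = 0.3378

0.3378


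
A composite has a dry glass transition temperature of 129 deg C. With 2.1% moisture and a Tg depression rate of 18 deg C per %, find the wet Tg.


Tg_wet = Tg_dry - k*moisture = 129 - 18*2.1 = 91.2 deg C

91.2 deg C


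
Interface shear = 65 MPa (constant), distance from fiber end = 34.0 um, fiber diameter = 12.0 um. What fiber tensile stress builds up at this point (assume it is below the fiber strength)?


Force balance: sigma_f * (pi*d^2/4) = tau * (pi*d) * x  ->  sigma_f = 4 * tau * x / d
sigma_f = 4 * 65 * 34.0 / 12.0 = 736.7 MPa

736.7 MPa


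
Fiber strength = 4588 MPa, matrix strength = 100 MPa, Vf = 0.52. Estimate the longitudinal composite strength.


sigma_1 = sigma_f*Vf + sigma_m*(1-Vf) = 4588*0.52 + 100*0.48 = 2433.8 MPa

2433.8 MPa


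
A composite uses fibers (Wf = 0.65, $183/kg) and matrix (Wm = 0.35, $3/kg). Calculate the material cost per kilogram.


Cost = cost_f*Wf + cost_m*Wm = 183*0.65 + 3*0.35 = $120.0/kg

$120.0/kg


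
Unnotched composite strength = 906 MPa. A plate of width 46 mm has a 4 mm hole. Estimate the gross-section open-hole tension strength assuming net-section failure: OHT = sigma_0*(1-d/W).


OHT = sigma_0*(1-d/W) = 906*(1-4/46) = 827.2 MPa

827.2 MPa


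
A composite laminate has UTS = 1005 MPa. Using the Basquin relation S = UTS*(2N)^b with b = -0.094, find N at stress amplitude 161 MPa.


N = 0.5 * (S/UTS)^(1/b) = 0.5 * (161/1005)^(1/-0.094) = 1.4456e+08 cycles

1.4456e+08 cycles


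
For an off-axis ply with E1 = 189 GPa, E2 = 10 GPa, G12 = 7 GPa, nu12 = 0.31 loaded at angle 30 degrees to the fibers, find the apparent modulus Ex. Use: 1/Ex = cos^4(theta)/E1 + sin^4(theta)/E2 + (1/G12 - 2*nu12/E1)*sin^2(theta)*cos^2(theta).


cos^4(30) = 0.5625, sin^4(30) = 0.0625, sin^2(30)*cos^2(30) = 0.1875
1/G12 - 2*nu12/E1 = 1/7 - 2*0.31/189 = 0.139577 GPa^-1
1/Ex = 0.5625/189 + 0.0625/10 + 0.139577*0.1875 = 0.0353968 GPa^-1
Ex = 28.25 GPa

28.25 GPa


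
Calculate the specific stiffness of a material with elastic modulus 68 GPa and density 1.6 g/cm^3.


Specific stiffness = E/rho = 68/1.6 = 42.5 GPa/(g/cm^3)

42.5 GPa/(g/cm^3)


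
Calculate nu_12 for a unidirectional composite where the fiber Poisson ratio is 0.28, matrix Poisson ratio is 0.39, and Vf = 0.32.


nu_12 = nu_f*Vf + nu_m*(1-Vf) = 0.28*0.32 + 0.39*0.68 = 0.3548

0.3548


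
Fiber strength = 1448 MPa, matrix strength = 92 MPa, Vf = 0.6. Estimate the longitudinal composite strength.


sigma_1 = sigma_f*Vf + sigma_m*(1-Vf) = 1448*0.6 + 92*0.4 = 905.6 MPa

905.6 MPa


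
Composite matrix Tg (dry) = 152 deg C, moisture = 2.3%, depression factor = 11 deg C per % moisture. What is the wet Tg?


Tg_wet = Tg_dry - k*moisture = 152 - 11*2.3 = 126.7 deg C

126.7 deg C


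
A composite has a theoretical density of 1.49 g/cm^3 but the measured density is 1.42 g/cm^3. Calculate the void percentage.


Void% = (rho_theo - rho_actual)/rho_theo * 100 = (1.49 - 1.42)/1.49 * 100 = 4.7%

4.7%


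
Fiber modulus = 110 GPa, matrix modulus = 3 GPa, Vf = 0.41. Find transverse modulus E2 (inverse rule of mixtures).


1/E2 = Vf/Ef + (1-Vf)/Em = 0.41/110 + 0.59/3
E2 = 4.99 GPa

4.99 GPa


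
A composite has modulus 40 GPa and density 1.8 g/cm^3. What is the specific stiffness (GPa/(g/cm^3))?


Specific stiffness = E/rho = 40/1.8 = 22.2 GPa/(g/cm^3)

22.2 GPa/(g/cm^3)


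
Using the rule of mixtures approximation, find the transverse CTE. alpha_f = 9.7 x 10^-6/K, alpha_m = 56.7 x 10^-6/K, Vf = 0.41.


alpha_2 = alpha_f*Vf + alpha_m*(1-Vf) = 9.7*0.41 + 56.7*0.59 = 37.4 x 10^-6/K

37.4 x 10^-6/K


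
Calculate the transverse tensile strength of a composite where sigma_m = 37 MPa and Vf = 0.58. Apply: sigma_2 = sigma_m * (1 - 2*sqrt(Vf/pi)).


factor = 1 - 2*sqrt(0.58/pi) = 0.1407
sigma_2 = 37 * 0.1407 = 5.2 MPa

5.2 MPa


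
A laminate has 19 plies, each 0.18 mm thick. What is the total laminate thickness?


h = n * t_ply = 19 * 0.18 = 3.42 mm

3.42 mm


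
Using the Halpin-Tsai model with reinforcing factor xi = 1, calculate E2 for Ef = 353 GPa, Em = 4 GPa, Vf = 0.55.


eta = (Ef/Em - 1)/(Ef/Em + xi) = (88.25 - 1)/(88.25 + 1) = 0.9776
E2 = Em*(1+xi*eta*Vf)/(1-eta*Vf) = 13.3 GPa

13.3 GPa


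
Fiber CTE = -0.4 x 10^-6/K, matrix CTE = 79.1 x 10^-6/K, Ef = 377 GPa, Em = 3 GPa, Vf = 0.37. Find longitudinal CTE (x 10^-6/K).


E1 = Ef*Vf + Em*(1-Vf) = 141.38
alpha_1 = (alpha_f*Ef*Vf + alpha_m*Em*(1-Vf))/E1 = 0.66 x 10^-6/K

0.66 x 10^-6/K


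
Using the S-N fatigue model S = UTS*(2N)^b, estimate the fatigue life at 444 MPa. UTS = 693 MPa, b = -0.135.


N = 0.5 * (S/UTS)^(1/b) = 0.5 * (444/693)^(1/-0.135) = 13.5268 cycles

13.5268 cycles


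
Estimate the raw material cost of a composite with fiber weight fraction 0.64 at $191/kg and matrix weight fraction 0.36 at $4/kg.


Cost = cost_f*Wf + cost_m*Wm = 191*0.64 + 4*0.36 = $123.68/kg

$123.68/kg


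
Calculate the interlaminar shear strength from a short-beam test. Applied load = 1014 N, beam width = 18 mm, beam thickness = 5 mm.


ILSS = 3F/(4bh) = 3*1014/(4*18*5) = 8.45 MPa

8.45 MPa


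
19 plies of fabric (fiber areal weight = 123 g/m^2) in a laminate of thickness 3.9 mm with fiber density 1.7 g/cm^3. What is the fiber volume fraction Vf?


Vf = n * FAW / (rho_f * h * 1000) = 19 * 123 / (1.7 * 3.9 * 1000) = 0.3525

0.3525


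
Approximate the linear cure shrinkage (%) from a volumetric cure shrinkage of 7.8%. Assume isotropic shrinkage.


Linear shrinkage ≈ vol_shrink/3 = 7.8/3 = 2.6%

2.6%


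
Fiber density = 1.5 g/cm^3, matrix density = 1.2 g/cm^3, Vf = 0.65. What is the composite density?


rho_c = rho_f*Vf + rho_m*(1-Vf) = 1.5*0.65 + 1.2*0.35 = 1.395 g/cm^3

1.395 g/cm^3


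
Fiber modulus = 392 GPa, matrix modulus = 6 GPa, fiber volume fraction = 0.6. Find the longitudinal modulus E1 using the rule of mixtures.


E1 = Ef*Vf + Em*(1-Vf) = 392*0.6 + 6*0.4 = 237.6 GPa

237.6 GPa


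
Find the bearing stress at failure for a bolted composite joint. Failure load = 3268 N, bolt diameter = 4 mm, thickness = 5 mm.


sigma_br = F/(d*h) = 3268/(4*5) = 163.4 MPa

163.4 MPa


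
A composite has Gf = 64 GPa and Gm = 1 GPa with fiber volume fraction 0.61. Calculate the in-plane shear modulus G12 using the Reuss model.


1/G12 = Vf/Gf + (1-Vf)/Gm = 0.61/64 + 0.39/1
G12 = 2.5 GPa

2.5 GPa


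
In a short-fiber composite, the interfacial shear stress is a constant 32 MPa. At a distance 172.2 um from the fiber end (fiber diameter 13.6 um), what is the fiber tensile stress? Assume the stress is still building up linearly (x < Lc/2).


Force balance: sigma_f * (pi*d^2/4) = tau * (pi*d) * x  ->  sigma_f = 4 * tau * x / d
sigma_f = 4 * 32 * 172.2 / 13.6 = 1620.7 MPa

1620.7 MPa


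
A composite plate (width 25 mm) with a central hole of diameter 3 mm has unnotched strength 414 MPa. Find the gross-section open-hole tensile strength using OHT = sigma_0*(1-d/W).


OHT = sigma_0*(1-d/W) = 414*(1-3/25) = 364.3 MPa

364.3 MPa


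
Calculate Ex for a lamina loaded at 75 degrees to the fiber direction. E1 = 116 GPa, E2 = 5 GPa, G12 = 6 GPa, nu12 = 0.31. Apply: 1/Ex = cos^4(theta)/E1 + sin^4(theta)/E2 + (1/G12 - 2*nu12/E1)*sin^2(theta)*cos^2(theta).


cos^4(75) = 0.004487, sin^4(75) = 0.870513, sin^2(75)*cos^2(75) = 0.0625
1/G12 - 2*nu12/E1 = 1/6 - 2*0.31/116 = 0.161322 GPa^-1
1/Ex = 0.004487/116 + 0.870513/5 + 0.161322*0.0625 = 0.1842238 GPa^-1
Ex = 5.43 GPa

5.43 GPa


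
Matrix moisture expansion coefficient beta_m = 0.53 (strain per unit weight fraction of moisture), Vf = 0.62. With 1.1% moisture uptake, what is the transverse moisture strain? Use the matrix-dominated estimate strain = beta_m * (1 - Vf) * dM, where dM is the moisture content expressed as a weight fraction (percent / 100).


dM = 1.1/100 = 0.011
strain = beta_m * (1-Vf) * dM = 0.53 * 0.38 * 0.011 = 0.0022154

0.0022154


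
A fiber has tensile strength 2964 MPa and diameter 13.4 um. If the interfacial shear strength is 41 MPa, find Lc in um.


Lc = sigma_f * d / (2 * tau_i) = 2964 * 13.4 / (2 * 41) = 484.4 um

484.4 um


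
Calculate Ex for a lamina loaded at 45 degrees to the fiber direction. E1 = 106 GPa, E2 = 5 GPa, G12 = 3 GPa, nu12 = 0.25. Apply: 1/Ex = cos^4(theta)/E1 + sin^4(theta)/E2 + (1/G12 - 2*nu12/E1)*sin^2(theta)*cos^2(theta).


cos^4(45) = 0.25, sin^4(45) = 0.25, sin^2(45)*cos^2(45) = 0.25
1/G12 - 2*nu12/E1 = 1/3 - 2*0.25/106 = 0.328616 GPa^-1
1/Ex = 0.25/106 + 0.25/5 + 0.328616*0.25 = 0.1345126 GPa^-1
Ex = 7.43 GPa

7.43 GPa


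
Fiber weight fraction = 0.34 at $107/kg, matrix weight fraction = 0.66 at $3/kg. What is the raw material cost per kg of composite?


Cost = cost_f*Wf + cost_m*Wm = 107*0.34 + 3*0.66 = $38.36/kg

$38.36/kg


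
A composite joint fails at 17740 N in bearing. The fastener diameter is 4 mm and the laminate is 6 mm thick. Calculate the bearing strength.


sigma_br = F/(d*h) = 17740/(4*6) = 739.2 MPa

739.2 MPa


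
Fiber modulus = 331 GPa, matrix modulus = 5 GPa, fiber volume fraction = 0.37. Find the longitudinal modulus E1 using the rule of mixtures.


E1 = Ef*Vf + Em*(1-Vf) = 331*0.37 + 5*0.63 = 125.62 GPa

125.62 GPa


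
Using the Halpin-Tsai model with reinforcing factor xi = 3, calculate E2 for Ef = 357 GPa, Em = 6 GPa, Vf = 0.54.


eta = (Ef/Em - 1)/(Ef/Em + xi) = (59.5 - 1)/(59.5 + 3) = 0.936
E2 = Em*(1+xi*eta*Vf)/(1-eta*Vf) = 30.53 GPa

30.53 GPa


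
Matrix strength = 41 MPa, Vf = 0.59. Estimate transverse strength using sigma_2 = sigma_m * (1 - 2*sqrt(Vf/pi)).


factor = 1 - 2*sqrt(0.59/pi) = 0.1333
sigma_2 = 41 * 0.1333 = 5.46 MPa

5.46 MPa


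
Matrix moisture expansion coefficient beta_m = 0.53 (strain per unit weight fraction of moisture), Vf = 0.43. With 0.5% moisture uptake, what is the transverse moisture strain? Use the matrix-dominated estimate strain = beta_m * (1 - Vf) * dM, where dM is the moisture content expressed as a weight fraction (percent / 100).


dM = 0.5/100 = 0.005
strain = beta_m * (1-Vf) * dM = 0.53 * 0.57 * 0.005 = 0.0015105

0.0015105


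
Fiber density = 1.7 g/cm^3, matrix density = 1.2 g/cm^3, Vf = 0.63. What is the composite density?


rho_c = rho_f*Vf + rho_m*(1-Vf) = 1.7*0.63 + 1.2*0.37 = 1.515 g/cm^3

1.515 g/cm^3


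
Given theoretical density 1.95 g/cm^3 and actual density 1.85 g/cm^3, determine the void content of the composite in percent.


Void% = (rho_theo - rho_actual)/rho_theo * 100 = (1.95 - 1.85)/1.95 * 100 = 5.13%

5.13%


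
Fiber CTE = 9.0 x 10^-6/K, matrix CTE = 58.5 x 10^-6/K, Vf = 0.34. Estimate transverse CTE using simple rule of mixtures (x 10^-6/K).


alpha_2 = alpha_f*Vf + alpha_m*(1-Vf) = 9.0*0.34 + 58.5*0.66 = 41.7 x 10^-6/K

41.7 x 10^-6/K


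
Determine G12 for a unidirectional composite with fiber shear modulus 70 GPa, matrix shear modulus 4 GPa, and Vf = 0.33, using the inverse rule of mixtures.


1/G12 = Vf/Gf + (1-Vf)/Gm = 0.33/70 + 0.67/4
G12 = 5.81 GPa

5.81 GPa


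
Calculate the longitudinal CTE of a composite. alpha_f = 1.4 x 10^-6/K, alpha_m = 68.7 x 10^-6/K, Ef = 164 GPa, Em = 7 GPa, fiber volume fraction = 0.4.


E1 = Ef*Vf + Em*(1-Vf) = 69.8
alpha_1 = (alpha_f*Ef*Vf + alpha_m*Em*(1-Vf))/E1 = 5.45 x 10^-6/K

5.45 x 10^-6/K


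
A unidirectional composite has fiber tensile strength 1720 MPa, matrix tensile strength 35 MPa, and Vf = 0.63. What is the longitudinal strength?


sigma_1 = sigma_f*Vf + sigma_m*(1-Vf) = 1720*0.63 + 35*0.37 = 1096.6 MPa

1096.6 MPa


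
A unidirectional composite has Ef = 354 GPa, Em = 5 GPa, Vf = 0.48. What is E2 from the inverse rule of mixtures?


1/E2 = Vf/Ef + (1-Vf)/Em = 0.48/354 + 0.52/5
E2 = 9.49 GPa

9.49 GPa


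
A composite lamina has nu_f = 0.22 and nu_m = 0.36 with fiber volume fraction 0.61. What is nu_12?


nu_12 = nu_f*Vf + nu_m*(1-Vf) = 0.22*0.61 + 0.36*0.39 = 0.2746

0.2746


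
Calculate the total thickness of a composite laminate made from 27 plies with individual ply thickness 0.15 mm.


h = n * t_ply = 27 * 0.15 = 4.05 mm

4.05 mm


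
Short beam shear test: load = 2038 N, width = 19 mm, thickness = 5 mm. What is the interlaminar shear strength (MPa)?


ILSS = 3F/(4bh) = 3*2038/(4*19*5) = 16.09 MPa

16.09 MPa


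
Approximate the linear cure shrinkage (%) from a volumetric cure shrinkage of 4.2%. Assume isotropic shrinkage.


Linear shrinkage ≈ vol_shrink/3 = 4.2/3 = 1.4%

1.4%


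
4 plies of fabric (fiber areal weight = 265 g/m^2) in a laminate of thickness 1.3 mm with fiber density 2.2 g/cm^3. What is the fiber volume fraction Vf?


Vf = n * FAW / (rho_f * h * 1000) = 4 * 265 / (2.2 * 1.3 * 1000) = 0.3706

0.3706


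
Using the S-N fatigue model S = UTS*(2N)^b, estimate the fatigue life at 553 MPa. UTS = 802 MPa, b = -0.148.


N = 0.5 * (S/UTS)^(1/b) = 0.5 * (553/802)^(1/-0.148) = 6.1637 cycles

6.1637 cycles


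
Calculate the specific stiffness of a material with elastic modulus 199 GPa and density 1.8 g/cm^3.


Specific stiffness = E/rho = 199/1.8 = 110.6 GPa/(g/cm^3)

110.6 GPa/(g/cm^3)


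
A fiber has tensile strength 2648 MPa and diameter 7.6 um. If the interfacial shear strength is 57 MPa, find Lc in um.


Lc = sigma_f * d / (2 * tau_i) = 2648 * 7.6 / (2 * 57) = 176.5 um

176.5 um


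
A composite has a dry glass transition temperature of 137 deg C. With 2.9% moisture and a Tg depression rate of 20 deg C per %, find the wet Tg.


Tg_wet = Tg_dry - k*moisture = 137 - 20*2.9 = 79.0 deg C

79.0 deg C


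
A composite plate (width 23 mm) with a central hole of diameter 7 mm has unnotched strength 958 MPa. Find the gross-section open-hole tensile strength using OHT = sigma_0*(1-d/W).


OHT = sigma_0*(1-d/W) = 958*(1-7/23) = 666.4 MPa

666.4 MPa


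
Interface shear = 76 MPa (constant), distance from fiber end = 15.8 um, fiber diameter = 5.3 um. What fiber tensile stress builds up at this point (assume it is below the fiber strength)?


Force balance: sigma_f * (pi*d^2/4) = tau * (pi*d) * x  ->  sigma_f = 4 * tau * x / d
sigma_f = 4 * 76 * 15.8 / 5.3 = 906.3 MPa

906.3 MPa


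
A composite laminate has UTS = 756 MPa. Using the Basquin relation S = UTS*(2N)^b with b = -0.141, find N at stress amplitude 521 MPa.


N = 0.5 * (S/UTS)^(1/b) = 0.5 * (521/756)^(1/-0.141) = 7.0092 cycles

7.0092 cycles


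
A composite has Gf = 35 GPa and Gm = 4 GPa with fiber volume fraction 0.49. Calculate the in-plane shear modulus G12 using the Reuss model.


1/G12 = Vf/Gf + (1-Vf)/Gm = 0.49/35 + 0.51/4
G12 = 7.07 GPa

7.07 GPa


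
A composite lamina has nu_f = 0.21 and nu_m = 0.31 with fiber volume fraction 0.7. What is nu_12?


nu_12 = nu_f*Vf + nu_m*(1-Vf) = 0.21*0.7 + 0.31*0.3 = 0.24

0.24


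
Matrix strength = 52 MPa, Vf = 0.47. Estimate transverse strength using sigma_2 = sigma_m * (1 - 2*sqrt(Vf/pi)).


factor = 1 - 2*sqrt(0.47/pi) = 0.2264
sigma_2 = 52 * 0.2264 = 11.77 MPa

11.77 MPa


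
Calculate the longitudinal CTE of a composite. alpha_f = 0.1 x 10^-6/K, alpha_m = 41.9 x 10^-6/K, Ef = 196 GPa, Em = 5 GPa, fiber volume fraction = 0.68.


E1 = Ef*Vf + Em*(1-Vf) = 134.88
alpha_1 = (alpha_f*Ef*Vf + alpha_m*Em*(1-Vf))/E1 = 0.6 x 10^-6/K

0.6 x 10^-6/K


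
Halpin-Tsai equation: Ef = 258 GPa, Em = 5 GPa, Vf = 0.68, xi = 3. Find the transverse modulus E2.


eta = (Ef/Em - 1)/(Ef/Em + xi) = (51.6 - 1)/(51.6 + 3) = 0.9267
E2 = Em*(1+xi*eta*Vf)/(1-eta*Vf) = 39.08 GPa

39.08 GPa


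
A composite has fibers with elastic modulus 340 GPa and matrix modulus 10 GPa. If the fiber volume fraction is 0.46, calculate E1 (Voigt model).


E1 = Ef*Vf + Em*(1-Vf) = 340*0.46 + 10*0.54 = 161.8 GPa

161.8 GPa


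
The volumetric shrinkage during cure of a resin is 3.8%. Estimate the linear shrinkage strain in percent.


Linear shrinkage ≈ vol_shrink/3 = 3.8/3 = 1.267%

1.267%


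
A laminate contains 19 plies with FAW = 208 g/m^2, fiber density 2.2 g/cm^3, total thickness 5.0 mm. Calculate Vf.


Vf = n * FAW / (rho_f * h * 1000) = 19 * 208 / (2.2 * 5.0 * 1000) = 0.3593

0.3593


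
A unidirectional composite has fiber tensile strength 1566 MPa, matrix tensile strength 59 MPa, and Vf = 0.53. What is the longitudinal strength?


sigma_1 = sigma_f*Vf + sigma_m*(1-Vf) = 1566*0.53 + 59*0.47 = 857.7 MPa

857.7 MPa


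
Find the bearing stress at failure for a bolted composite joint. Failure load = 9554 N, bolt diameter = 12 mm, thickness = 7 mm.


sigma_br = F/(d*h) = 9554/(12*7) = 113.7 MPa

113.7 MPa


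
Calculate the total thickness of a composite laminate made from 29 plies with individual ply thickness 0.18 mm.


h = n * t_ply = 29 * 0.18 = 5.22 mm

5.22 mm


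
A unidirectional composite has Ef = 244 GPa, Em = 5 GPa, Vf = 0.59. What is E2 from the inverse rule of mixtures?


1/E2 = Vf/Ef + (1-Vf)/Em = 0.59/244 + 0.41/5
E2 = 11.85 GPa

11.85 GPa


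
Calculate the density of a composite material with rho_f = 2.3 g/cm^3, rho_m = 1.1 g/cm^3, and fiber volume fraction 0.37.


rho_c = rho_f*Vf + rho_m*(1-Vf) = 2.3*0.37 + 1.1*0.63 = 1.544 g/cm^3

1.544 g/cm^3


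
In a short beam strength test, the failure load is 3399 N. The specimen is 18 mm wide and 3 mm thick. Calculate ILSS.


ILSS = 3F/(4bh) = 3*3399/(4*18*3) = 47.21 MPa

47.21 MPa


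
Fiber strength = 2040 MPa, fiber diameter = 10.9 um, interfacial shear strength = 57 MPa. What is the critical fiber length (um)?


Lc = sigma_f * d / (2 * tau_i) = 2040 * 10.9 / (2 * 57) = 195.1 um

195.1 um


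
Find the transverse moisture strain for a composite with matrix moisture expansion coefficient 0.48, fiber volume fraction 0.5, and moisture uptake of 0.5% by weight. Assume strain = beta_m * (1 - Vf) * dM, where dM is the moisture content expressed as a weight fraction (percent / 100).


dM = 0.5/100 = 0.005
strain = beta_m * (1-Vf) * dM = 0.48 * 0.5 * 0.005 = 0.0012

0.0012


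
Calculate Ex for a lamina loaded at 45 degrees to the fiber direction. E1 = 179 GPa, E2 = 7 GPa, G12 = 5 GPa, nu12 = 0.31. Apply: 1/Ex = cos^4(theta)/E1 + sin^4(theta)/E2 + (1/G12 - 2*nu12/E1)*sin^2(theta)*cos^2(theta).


cos^4(45) = 0.25, sin^4(45) = 0.25, sin^2(45)*cos^2(45) = 0.25
1/G12 - 2*nu12/E1 = 1/5 - 2*0.31/179 = 0.196536 GPa^-1
1/Ex = 0.25/179 + 0.25/7 + 0.196536*0.25 = 0.086245 GPa^-1
Ex = 11.59 GPa

11.59 GPa


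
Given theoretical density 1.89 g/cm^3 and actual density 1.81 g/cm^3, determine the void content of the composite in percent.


Void% = (rho_theo - rho_actual)/rho_theo * 100 = (1.89 - 1.81)/1.89 * 100 = 4.23%

4.23%


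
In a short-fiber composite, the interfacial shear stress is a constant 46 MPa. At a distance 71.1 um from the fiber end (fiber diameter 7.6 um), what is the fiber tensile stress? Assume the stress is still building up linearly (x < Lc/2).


Force balance: sigma_f * (pi*d^2/4) = tau * (pi*d) * x  ->  sigma_f = 4 * tau * x / d
sigma_f = 4 * 46 * 71.1 / 7.6 = 1721.4 MPa

1721.4 MPa


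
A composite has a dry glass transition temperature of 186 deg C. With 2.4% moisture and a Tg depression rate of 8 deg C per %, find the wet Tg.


Tg_wet = Tg_dry - k*moisture = 186 - 8*2.4 = 166.8 deg C

166.8 deg C


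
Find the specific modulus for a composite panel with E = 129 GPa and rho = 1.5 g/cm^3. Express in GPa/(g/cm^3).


Specific stiffness = E/rho = 129/1.5 = 86.0 GPa/(g/cm^3)

86.0 GPa/(g/cm^3)


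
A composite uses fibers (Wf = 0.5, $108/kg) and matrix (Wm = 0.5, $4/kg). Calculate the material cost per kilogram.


Cost = cost_f*Wf + cost_m*Wm = 108*0.5 + 4*0.5 = $56.0/kg

$56.0/kg


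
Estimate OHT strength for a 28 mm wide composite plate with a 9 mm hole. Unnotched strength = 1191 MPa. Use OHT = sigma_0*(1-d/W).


OHT = sigma_0*(1-d/W) = 1191*(1-9/28) = 808.2 MPa

808.2 MPa


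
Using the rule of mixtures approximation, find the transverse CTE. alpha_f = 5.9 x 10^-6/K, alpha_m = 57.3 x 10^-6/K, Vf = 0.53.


alpha_2 = alpha_f*Vf + alpha_m*(1-Vf) = 5.9*0.53 + 57.3*0.47 = 30.1 x 10^-6/K

30.1 x 10^-6/K


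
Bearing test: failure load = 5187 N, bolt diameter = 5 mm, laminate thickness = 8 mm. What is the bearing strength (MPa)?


sigma_br = F/(d*h) = 5187/(5*8) = 129.7 MPa

129.7 MPa


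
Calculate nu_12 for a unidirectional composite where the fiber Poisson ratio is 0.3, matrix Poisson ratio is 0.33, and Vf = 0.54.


nu_12 = nu_f*Vf + nu_m*(1-Vf) = 0.3*0.54 + 0.33*0.46 = 0.3138

0.3138


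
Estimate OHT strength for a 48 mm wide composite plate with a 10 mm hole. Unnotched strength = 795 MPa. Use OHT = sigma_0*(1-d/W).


OHT = sigma_0*(1-d/W) = 795*(1-10/48) = 629.4 MPa

629.4 MPa


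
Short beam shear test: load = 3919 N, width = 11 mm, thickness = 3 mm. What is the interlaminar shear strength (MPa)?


ILSS = 3F/(4bh) = 3*3919/(4*11*3) = 89.07 MPa

89.07 MPa


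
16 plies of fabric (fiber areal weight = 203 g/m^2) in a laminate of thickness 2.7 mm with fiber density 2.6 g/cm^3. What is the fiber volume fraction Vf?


Vf = n * FAW / (rho_f * h * 1000) = 16 * 203 / (2.6 * 2.7 * 1000) = 0.4627

0.4627


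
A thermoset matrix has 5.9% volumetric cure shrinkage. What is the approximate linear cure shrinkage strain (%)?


Linear shrinkage ≈ vol_shrink/3 = 5.9/3 = 1.967%

1.967%


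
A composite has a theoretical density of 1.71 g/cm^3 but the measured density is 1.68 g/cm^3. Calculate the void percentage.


Void% = (rho_theo - rho_actual)/rho_theo * 100 = (1.71 - 1.68)/1.71 * 100 = 1.75%

1.75%


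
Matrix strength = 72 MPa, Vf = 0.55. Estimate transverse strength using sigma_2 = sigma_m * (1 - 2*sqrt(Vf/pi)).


factor = 1 - 2*sqrt(0.55/pi) = 0.1632
sigma_2 = 72 * 0.1632 = 11.75 MPa

11.75 MPa


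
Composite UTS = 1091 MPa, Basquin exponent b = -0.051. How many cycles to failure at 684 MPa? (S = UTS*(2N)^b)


N = 0.5 * (S/UTS)^(1/b) = 0.5 * (684/1091)^(1/-0.051) = 4729.6158 cycles

4729.6158 cycles


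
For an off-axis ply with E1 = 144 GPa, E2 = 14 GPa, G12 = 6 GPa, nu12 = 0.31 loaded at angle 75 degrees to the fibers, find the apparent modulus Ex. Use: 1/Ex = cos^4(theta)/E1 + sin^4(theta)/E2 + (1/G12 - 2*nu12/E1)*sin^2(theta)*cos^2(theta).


cos^4(75) = 0.004487, sin^4(75) = 0.870513, sin^2(75)*cos^2(75) = 0.0625
1/G12 - 2*nu12/E1 = 1/6 - 2*0.31/144 = 0.162361 GPa^-1
1/Ex = 0.004487/144 + 0.870513/14 + 0.162361*0.0625 = 0.0723582 GPa^-1
Ex = 13.82 GPa

13.82 GPa


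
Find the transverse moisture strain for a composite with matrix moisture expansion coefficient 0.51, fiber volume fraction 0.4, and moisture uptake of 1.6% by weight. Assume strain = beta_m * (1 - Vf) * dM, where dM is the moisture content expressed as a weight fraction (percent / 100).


dM = 1.6/100 = 0.016
strain = beta_m * (1-Vf) * dM = 0.51 * 0.6 * 0.016 = 0.004896

0.004896


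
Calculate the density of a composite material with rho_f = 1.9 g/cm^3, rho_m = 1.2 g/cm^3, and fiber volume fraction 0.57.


rho_c = rho_f*Vf + rho_m*(1-Vf) = 1.9*0.57 + 1.2*0.43 = 1.599 g/cm^3

1.599 g/cm^3


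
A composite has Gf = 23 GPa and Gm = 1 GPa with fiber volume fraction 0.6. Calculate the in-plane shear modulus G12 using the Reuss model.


1/G12 = Vf/Gf + (1-Vf)/Gm = 0.6/23 + 0.4/1
G12 = 2.35 GPa

2.35 GPa


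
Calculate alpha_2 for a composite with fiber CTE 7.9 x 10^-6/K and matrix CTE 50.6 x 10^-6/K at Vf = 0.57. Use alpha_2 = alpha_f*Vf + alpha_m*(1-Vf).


alpha_2 = alpha_f*Vf + alpha_m*(1-Vf) = 7.9*0.57 + 50.6*0.43 = 26.3 x 10^-6/K

26.3 x 10^-6/K


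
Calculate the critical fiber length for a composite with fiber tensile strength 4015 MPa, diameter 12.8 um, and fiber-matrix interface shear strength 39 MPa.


Lc = sigma_f * d / (2 * tau_i) = 4015 * 12.8 / (2 * 39) = 658.9 um

658.9 um


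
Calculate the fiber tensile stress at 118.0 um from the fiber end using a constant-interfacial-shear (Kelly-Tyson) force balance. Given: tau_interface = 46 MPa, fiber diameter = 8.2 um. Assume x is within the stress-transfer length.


Force balance: sigma_f * (pi*d^2/4) = tau * (pi*d) * x  ->  sigma_f = 4 * tau * x / d
sigma_f = 4 * 46 * 118.0 / 8.2 = 2647.8 MPa

2647.8 MPa


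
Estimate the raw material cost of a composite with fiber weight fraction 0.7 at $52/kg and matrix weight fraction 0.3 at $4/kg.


Cost = cost_f*Wf + cost_m*Wm = 52*0.7 + 4*0.3 = $37.6/kg

$37.6/kg


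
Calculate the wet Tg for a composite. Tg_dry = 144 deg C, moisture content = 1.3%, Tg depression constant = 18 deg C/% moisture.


Tg_wet = Tg_dry - k*moisture = 144 - 18*1.3 = 120.6 deg C

120.6 deg C


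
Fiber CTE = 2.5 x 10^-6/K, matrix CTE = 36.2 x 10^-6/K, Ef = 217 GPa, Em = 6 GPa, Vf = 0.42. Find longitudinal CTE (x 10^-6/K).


E1 = Ef*Vf + Em*(1-Vf) = 94.62
alpha_1 = (alpha_f*Ef*Vf + alpha_m*Em*(1-Vf))/E1 = 3.74 x 10^-6/K

3.74 x 10^-6/K


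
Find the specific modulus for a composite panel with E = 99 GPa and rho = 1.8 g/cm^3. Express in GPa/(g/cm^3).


Specific stiffness = E/rho = 99/1.8 = 55.0 GPa/(g/cm^3)

55.0 GPa/(g/cm^3)


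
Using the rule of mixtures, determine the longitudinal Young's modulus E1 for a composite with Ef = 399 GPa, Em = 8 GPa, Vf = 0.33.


E1 = Ef*Vf + Em*(1-Vf) = 399*0.33 + 8*0.67 = 137.03 GPa

137.03 GPa


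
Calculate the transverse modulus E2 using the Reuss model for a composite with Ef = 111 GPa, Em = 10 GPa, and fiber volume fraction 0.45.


1/E2 = Vf/Ef + (1-Vf)/Em = 0.45/111 + 0.55/10
E2 = 16.93 GPa

16.93 GPa


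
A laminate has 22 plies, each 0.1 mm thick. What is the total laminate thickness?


h = n * t_ply = 22 * 0.1 = 2.2 mm

2.2 mm


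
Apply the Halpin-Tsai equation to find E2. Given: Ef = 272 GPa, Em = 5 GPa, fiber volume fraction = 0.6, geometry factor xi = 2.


eta = (Ef/Em - 1)/(Ef/Em + xi) = (54.4 - 1)/(54.4 + 2) = 0.9468
E2 = Em*(1+xi*eta*Vf)/(1-eta*Vf) = 24.73 GPa

24.73 GPa
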